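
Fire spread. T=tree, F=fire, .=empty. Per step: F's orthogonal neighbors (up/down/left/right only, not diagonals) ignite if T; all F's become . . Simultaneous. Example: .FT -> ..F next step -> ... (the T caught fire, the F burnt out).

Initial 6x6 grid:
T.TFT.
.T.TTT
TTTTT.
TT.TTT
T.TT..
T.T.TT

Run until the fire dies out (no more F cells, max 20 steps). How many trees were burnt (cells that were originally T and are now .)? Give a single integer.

Step 1: +3 fires, +1 burnt (F count now 3)
Step 2: +2 fires, +3 burnt (F count now 2)
Step 3: +4 fires, +2 burnt (F count now 4)
Step 4: +3 fires, +4 burnt (F count now 3)
Step 5: +5 fires, +3 burnt (F count now 5)
Step 6: +2 fires, +5 burnt (F count now 2)
Step 7: +1 fires, +2 burnt (F count now 1)
Step 8: +1 fires, +1 burnt (F count now 1)
Step 9: +0 fires, +1 burnt (F count now 0)
Fire out after step 9
Initially T: 24, now '.': 33
Total burnt (originally-T cells now '.'): 21

Answer: 21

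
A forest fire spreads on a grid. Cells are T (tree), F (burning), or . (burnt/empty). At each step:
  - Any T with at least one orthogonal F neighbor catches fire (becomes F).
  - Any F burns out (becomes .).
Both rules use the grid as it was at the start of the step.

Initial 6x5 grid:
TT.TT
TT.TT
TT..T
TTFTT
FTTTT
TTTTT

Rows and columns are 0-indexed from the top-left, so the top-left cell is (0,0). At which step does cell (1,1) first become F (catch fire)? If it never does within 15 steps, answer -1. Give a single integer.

Step 1: cell (1,1)='T' (+6 fires, +2 burnt)
Step 2: cell (1,1)='T' (+6 fires, +6 burnt)
Step 3: cell (1,1)='F' (+5 fires, +6 burnt)
  -> target ignites at step 3
Step 4: cell (1,1)='.' (+4 fires, +5 burnt)
Step 5: cell (1,1)='.' (+2 fires, +4 burnt)
Step 6: cell (1,1)='.' (+1 fires, +2 burnt)
Step 7: cell (1,1)='.' (+0 fires, +1 burnt)
  fire out at step 7

3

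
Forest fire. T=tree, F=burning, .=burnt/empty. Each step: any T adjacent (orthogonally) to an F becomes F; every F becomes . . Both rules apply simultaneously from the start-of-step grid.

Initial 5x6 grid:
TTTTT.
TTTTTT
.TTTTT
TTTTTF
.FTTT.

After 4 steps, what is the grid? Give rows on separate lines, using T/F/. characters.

Step 1: 4 trees catch fire, 2 burn out
  TTTTT.
  TTTTTT
  .TTTTF
  TFTTF.
  ..FTT.
Step 2: 8 trees catch fire, 4 burn out
  TTTTT.
  TTTTTF
  .FTTF.
  F.FF..
  ...FF.
Step 3: 4 trees catch fire, 8 burn out
  TTTTT.
  TFTTF.
  ..FF..
  ......
  ......
Step 4: 5 trees catch fire, 4 burn out
  TFTTF.
  F.FF..
  ......
  ......
  ......

TFTTF.
F.FF..
......
......
......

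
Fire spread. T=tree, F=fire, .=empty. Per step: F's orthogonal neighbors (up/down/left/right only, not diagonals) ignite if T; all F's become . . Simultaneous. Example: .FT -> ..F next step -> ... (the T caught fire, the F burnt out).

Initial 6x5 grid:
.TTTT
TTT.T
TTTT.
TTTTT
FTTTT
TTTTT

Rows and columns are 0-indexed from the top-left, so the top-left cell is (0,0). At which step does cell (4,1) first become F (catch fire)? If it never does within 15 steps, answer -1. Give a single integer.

Step 1: cell (4,1)='F' (+3 fires, +1 burnt)
  -> target ignites at step 1
Step 2: cell (4,1)='.' (+4 fires, +3 burnt)
Step 3: cell (4,1)='.' (+5 fires, +4 burnt)
Step 4: cell (4,1)='.' (+5 fires, +5 burnt)
Step 5: cell (4,1)='.' (+5 fires, +5 burnt)
Step 6: cell (4,1)='.' (+1 fires, +5 burnt)
Step 7: cell (4,1)='.' (+1 fires, +1 burnt)
Step 8: cell (4,1)='.' (+1 fires, +1 burnt)
Step 9: cell (4,1)='.' (+1 fires, +1 burnt)
Step 10: cell (4,1)='.' (+0 fires, +1 burnt)
  fire out at step 10

1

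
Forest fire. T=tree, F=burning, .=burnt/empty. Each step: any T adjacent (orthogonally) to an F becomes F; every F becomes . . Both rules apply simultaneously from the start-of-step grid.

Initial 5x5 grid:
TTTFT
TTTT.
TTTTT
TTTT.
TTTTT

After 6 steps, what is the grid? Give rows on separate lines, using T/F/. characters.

Step 1: 3 trees catch fire, 1 burn out
  TTF.F
  TTTF.
  TTTTT
  TTTT.
  TTTTT
Step 2: 3 trees catch fire, 3 burn out
  TF...
  TTF..
  TTTFT
  TTTT.
  TTTTT
Step 3: 5 trees catch fire, 3 burn out
  F....
  TF...
  TTF.F
  TTTF.
  TTTTT
Step 4: 4 trees catch fire, 5 burn out
  .....
  F....
  TF...
  TTF..
  TTTFT
Step 5: 4 trees catch fire, 4 burn out
  .....
  .....
  F....
  TF...
  TTF.F
Step 6: 2 trees catch fire, 4 burn out
  .....
  .....
  .....
  F....
  TF...

.....
.....
.....
F....
TF...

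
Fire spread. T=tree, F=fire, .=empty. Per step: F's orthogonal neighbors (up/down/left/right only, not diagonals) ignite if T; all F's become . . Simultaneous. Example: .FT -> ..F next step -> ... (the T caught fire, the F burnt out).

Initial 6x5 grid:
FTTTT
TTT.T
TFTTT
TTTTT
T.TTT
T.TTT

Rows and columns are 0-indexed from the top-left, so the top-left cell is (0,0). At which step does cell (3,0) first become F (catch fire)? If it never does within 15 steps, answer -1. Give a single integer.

Step 1: cell (3,0)='T' (+6 fires, +2 burnt)
Step 2: cell (3,0)='F' (+5 fires, +6 burnt)
  -> target ignites at step 2
Step 3: cell (3,0)='.' (+5 fires, +5 burnt)
Step 4: cell (3,0)='.' (+6 fires, +5 burnt)
Step 5: cell (3,0)='.' (+2 fires, +6 burnt)
Step 6: cell (3,0)='.' (+1 fires, +2 burnt)
Step 7: cell (3,0)='.' (+0 fires, +1 burnt)
  fire out at step 7

2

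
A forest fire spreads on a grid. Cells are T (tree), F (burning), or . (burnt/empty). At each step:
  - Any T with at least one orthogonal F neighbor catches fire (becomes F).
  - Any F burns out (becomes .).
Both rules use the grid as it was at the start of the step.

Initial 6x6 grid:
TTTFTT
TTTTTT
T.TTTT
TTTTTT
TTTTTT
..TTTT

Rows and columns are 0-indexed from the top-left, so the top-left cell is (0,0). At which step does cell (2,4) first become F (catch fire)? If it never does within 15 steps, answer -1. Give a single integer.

Step 1: cell (2,4)='T' (+3 fires, +1 burnt)
Step 2: cell (2,4)='T' (+5 fires, +3 burnt)
Step 3: cell (2,4)='F' (+6 fires, +5 burnt)
  -> target ignites at step 3
Step 4: cell (2,4)='.' (+5 fires, +6 burnt)
Step 5: cell (2,4)='.' (+6 fires, +5 burnt)
Step 6: cell (2,4)='.' (+5 fires, +6 burnt)
Step 7: cell (2,4)='.' (+2 fires, +5 burnt)
Step 8: cell (2,4)='.' (+0 fires, +2 burnt)
  fire out at step 8

3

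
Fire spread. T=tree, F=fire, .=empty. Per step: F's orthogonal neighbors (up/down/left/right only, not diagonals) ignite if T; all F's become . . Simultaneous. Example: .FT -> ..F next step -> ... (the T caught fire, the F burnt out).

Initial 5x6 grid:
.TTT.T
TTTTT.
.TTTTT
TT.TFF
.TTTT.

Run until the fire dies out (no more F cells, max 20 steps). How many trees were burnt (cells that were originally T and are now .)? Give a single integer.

Answer: 20

Derivation:
Step 1: +4 fires, +2 burnt (F count now 4)
Step 2: +3 fires, +4 burnt (F count now 3)
Step 3: +3 fires, +3 burnt (F count now 3)
Step 4: +4 fires, +3 burnt (F count now 4)
Step 5: +3 fires, +4 burnt (F count now 3)
Step 6: +3 fires, +3 burnt (F count now 3)
Step 7: +0 fires, +3 burnt (F count now 0)
Fire out after step 7
Initially T: 21, now '.': 29
Total burnt (originally-T cells now '.'): 20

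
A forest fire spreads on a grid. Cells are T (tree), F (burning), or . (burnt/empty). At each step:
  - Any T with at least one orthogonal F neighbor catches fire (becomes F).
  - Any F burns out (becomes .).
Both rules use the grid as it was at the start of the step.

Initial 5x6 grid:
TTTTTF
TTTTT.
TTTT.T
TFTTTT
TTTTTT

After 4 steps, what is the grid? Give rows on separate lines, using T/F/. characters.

Step 1: 5 trees catch fire, 2 burn out
  TTTTF.
  TTTTT.
  TFTT.T
  F.FTTT
  TFTTTT
Step 2: 8 trees catch fire, 5 burn out
  TTTF..
  TFTTF.
  F.FT.T
  ...FTT
  F.FTTT
Step 3: 8 trees catch fire, 8 burn out
  TFF...
  F.FF..
  ...F.T
  ....FT
  ...FTT
Step 4: 3 trees catch fire, 8 burn out
  F.....
  ......
  .....T
  .....F
  ....FT

F.....
......
.....T
.....F
....FT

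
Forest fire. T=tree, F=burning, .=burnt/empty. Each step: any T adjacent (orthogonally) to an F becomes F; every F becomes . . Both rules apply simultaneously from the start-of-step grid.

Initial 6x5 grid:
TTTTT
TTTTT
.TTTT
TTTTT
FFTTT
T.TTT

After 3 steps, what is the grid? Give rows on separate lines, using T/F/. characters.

Step 1: 4 trees catch fire, 2 burn out
  TTTTT
  TTTTT
  .TTTT
  FFTTT
  ..FTT
  F.TTT
Step 2: 4 trees catch fire, 4 burn out
  TTTTT
  TTTTT
  .FTTT
  ..FTT
  ...FT
  ..FTT
Step 3: 5 trees catch fire, 4 burn out
  TTTTT
  TFTTT
  ..FTT
  ...FT
  ....F
  ...FT

TTTTT
TFTTT
..FTT
...FT
....F
...FT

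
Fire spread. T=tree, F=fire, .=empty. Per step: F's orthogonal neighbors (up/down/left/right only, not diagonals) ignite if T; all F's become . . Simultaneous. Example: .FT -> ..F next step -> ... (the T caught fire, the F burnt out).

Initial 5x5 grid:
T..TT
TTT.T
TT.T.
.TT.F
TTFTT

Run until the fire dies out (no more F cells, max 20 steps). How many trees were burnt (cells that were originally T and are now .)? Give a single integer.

Answer: 12

Derivation:
Step 1: +4 fires, +2 burnt (F count now 4)
Step 2: +2 fires, +4 burnt (F count now 2)
Step 3: +1 fires, +2 burnt (F count now 1)
Step 4: +2 fires, +1 burnt (F count now 2)
Step 5: +2 fires, +2 burnt (F count now 2)
Step 6: +1 fires, +2 burnt (F count now 1)
Step 7: +0 fires, +1 burnt (F count now 0)
Fire out after step 7
Initially T: 16, now '.': 21
Total burnt (originally-T cells now '.'): 12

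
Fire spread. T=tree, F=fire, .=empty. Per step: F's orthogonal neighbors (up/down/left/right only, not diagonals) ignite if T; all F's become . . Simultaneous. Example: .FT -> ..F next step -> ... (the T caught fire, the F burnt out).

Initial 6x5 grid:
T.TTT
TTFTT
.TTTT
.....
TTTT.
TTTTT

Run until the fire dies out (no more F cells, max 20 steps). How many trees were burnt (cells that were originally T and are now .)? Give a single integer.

Answer: 12

Derivation:
Step 1: +4 fires, +1 burnt (F count now 4)
Step 2: +5 fires, +4 burnt (F count now 5)
Step 3: +3 fires, +5 burnt (F count now 3)
Step 4: +0 fires, +3 burnt (F count now 0)
Fire out after step 4
Initially T: 21, now '.': 21
Total burnt (originally-T cells now '.'): 12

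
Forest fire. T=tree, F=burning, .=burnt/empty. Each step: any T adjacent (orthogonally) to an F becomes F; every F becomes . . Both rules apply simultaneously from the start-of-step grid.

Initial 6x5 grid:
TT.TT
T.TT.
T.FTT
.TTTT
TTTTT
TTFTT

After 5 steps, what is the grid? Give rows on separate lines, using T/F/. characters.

Step 1: 6 trees catch fire, 2 burn out
  TT.TT
  T.FT.
  T..FT
  .TFTT
  TTFTT
  TF.FT
Step 2: 8 trees catch fire, 6 burn out
  TT.TT
  T..F.
  T...F
  .F.FT
  TF.FT
  F...F
Step 3: 4 trees catch fire, 8 burn out
  TT.FT
  T....
  T....
  ....F
  F...F
  .....
Step 4: 1 trees catch fire, 4 burn out
  TT..F
  T....
  T....
  .....
  .....
  .....
Step 5: 0 trees catch fire, 1 burn out
  TT...
  T....
  T....
  .....
  .....
  .....

TT...
T....
T....
.....
.....
.....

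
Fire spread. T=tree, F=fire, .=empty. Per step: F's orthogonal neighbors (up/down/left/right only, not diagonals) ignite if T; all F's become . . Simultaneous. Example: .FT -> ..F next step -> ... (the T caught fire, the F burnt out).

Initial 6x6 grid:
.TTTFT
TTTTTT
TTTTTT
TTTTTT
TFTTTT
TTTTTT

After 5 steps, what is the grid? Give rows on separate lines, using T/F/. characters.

Step 1: 7 trees catch fire, 2 burn out
  .TTF.F
  TTTTFT
  TTTTTT
  TFTTTT
  F.FTTT
  TFTTTT
Step 2: 10 trees catch fire, 7 burn out
  .TF...
  TTTF.F
  TFTTFT
  F.FTTT
  ...FTT
  F.FTTT
Step 3: 11 trees catch fire, 10 burn out
  .F....
  TFF...
  F.FF.F
  ...FFT
  ....FT
  ...FTT
Step 4: 4 trees catch fire, 11 burn out
  ......
  F.....
  ......
  .....F
  .....F
  ....FT
Step 5: 1 trees catch fire, 4 burn out
  ......
  ......
  ......
  ......
  ......
  .....F

......
......
......
......
......
.....F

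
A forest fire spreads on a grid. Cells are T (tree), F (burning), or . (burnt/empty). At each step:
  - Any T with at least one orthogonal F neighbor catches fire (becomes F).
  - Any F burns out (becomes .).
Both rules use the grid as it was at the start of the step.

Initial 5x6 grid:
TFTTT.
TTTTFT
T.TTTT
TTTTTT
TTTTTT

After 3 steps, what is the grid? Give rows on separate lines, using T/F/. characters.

Step 1: 7 trees catch fire, 2 burn out
  F.FTF.
  TFTF.F
  T.TTFT
  TTTTTT
  TTTTTT
Step 2: 6 trees catch fire, 7 burn out
  ...F..
  F.F...
  T.TF.F
  TTTTFT
  TTTTTT
Step 3: 5 trees catch fire, 6 burn out
  ......
  ......
  F.F...
  TTTF.F
  TTTTFT

......
......
F.F...
TTTF.F
TTTTFT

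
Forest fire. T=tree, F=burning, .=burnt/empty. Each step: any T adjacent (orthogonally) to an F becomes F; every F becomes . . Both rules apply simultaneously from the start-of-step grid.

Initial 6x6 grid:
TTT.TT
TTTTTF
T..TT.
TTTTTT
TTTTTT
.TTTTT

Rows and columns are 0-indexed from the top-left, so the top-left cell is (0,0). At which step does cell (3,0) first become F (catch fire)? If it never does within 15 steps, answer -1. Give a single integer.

Step 1: cell (3,0)='T' (+2 fires, +1 burnt)
Step 2: cell (3,0)='T' (+3 fires, +2 burnt)
Step 3: cell (3,0)='T' (+3 fires, +3 burnt)
Step 4: cell (3,0)='T' (+5 fires, +3 burnt)
Step 5: cell (3,0)='T' (+6 fires, +5 burnt)
Step 6: cell (3,0)='T' (+6 fires, +6 burnt)
Step 7: cell (3,0)='F' (+3 fires, +6 burnt)
  -> target ignites at step 7
Step 8: cell (3,0)='.' (+2 fires, +3 burnt)
Step 9: cell (3,0)='.' (+0 fires, +2 burnt)
  fire out at step 9

7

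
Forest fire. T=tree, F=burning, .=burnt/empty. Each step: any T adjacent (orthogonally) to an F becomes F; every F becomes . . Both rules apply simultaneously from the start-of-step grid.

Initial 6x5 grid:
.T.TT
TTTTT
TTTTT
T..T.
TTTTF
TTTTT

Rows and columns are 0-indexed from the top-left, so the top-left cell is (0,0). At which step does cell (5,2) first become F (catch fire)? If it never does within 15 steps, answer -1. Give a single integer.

Step 1: cell (5,2)='T' (+2 fires, +1 burnt)
Step 2: cell (5,2)='T' (+3 fires, +2 burnt)
Step 3: cell (5,2)='F' (+3 fires, +3 burnt)
  -> target ignites at step 3
Step 4: cell (5,2)='.' (+5 fires, +3 burnt)
Step 5: cell (5,2)='.' (+6 fires, +5 burnt)
Step 6: cell (5,2)='.' (+3 fires, +6 burnt)
Step 7: cell (5,2)='.' (+2 fires, +3 burnt)
Step 8: cell (5,2)='.' (+0 fires, +2 burnt)
  fire out at step 8

3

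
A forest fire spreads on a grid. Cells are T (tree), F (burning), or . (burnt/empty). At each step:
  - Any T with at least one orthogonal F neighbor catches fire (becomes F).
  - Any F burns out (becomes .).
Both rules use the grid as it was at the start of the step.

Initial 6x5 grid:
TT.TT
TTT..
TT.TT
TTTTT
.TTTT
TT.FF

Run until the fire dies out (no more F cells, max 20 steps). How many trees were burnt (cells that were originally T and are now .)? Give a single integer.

Answer: 20

Derivation:
Step 1: +2 fires, +2 burnt (F count now 2)
Step 2: +3 fires, +2 burnt (F count now 3)
Step 3: +4 fires, +3 burnt (F count now 4)
Step 4: +2 fires, +4 burnt (F count now 2)
Step 5: +3 fires, +2 burnt (F count now 3)
Step 6: +2 fires, +3 burnt (F count now 2)
Step 7: +3 fires, +2 burnt (F count now 3)
Step 8: +1 fires, +3 burnt (F count now 1)
Step 9: +0 fires, +1 burnt (F count now 0)
Fire out after step 9
Initially T: 22, now '.': 28
Total burnt (originally-T cells now '.'): 20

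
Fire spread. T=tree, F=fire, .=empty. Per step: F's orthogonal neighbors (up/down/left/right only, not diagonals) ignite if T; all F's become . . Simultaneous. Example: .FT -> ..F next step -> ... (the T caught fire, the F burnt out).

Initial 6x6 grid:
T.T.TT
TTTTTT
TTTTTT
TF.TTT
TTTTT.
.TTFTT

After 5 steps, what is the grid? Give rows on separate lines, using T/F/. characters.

Step 1: 6 trees catch fire, 2 burn out
  T.T.TT
  TTTTTT
  TFTTTT
  F..TTT
  TFTFT.
  .TF.FT
Step 2: 9 trees catch fire, 6 burn out
  T.T.TT
  TFTTTT
  F.FTTT
  ...FTT
  F.F.F.
  .F...F
Step 3: 4 trees catch fire, 9 burn out
  T.T.TT
  F.FTTT
  ...FTT
  ....FT
  ......
  ......
Step 4: 5 trees catch fire, 4 burn out
  F.F.TT
  ...FTT
  ....FT
  .....F
  ......
  ......
Step 5: 2 trees catch fire, 5 burn out
  ....TT
  ....FT
  .....F
  ......
  ......
  ......

....TT
....FT
.....F
......
......
......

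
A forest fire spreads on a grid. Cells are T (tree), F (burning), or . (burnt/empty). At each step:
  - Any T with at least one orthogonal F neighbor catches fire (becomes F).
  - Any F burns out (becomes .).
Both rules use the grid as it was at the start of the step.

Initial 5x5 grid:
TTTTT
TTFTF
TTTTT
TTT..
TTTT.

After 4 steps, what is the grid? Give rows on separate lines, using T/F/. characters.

Step 1: 6 trees catch fire, 2 burn out
  TTFTF
  TF.F.
  TTFTF
  TTT..
  TTTT.
Step 2: 6 trees catch fire, 6 burn out
  TF.F.
  F....
  TF.F.
  TTF..
  TTTT.
Step 3: 4 trees catch fire, 6 burn out
  F....
  .....
  F....
  TF...
  TTFT.
Step 4: 3 trees catch fire, 4 burn out
  .....
  .....
  .....
  F....
  TF.F.

.....
.....
.....
F....
TF.F.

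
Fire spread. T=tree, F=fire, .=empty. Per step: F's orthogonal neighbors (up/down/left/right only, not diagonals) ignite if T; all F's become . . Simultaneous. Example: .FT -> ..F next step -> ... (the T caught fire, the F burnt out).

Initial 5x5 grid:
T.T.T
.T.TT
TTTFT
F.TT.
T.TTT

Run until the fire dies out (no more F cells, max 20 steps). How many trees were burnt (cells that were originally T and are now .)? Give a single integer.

Step 1: +6 fires, +2 burnt (F count now 6)
Step 2: +4 fires, +6 burnt (F count now 4)
Step 3: +4 fires, +4 burnt (F count now 4)
Step 4: +0 fires, +4 burnt (F count now 0)
Fire out after step 4
Initially T: 16, now '.': 23
Total burnt (originally-T cells now '.'): 14

Answer: 14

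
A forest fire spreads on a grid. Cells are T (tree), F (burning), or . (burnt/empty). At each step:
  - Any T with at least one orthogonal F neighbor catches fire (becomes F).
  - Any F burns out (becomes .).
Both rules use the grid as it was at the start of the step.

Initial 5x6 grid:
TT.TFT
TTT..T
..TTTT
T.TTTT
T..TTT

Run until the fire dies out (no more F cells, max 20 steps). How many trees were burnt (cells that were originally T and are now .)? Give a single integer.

Answer: 19

Derivation:
Step 1: +2 fires, +1 burnt (F count now 2)
Step 2: +1 fires, +2 burnt (F count now 1)
Step 3: +1 fires, +1 burnt (F count now 1)
Step 4: +2 fires, +1 burnt (F count now 2)
Step 5: +3 fires, +2 burnt (F count now 3)
Step 6: +3 fires, +3 burnt (F count now 3)
Step 7: +3 fires, +3 burnt (F count now 3)
Step 8: +1 fires, +3 burnt (F count now 1)
Step 9: +2 fires, +1 burnt (F count now 2)
Step 10: +1 fires, +2 burnt (F count now 1)
Step 11: +0 fires, +1 burnt (F count now 0)
Fire out after step 11
Initially T: 21, now '.': 28
Total burnt (originally-T cells now '.'): 19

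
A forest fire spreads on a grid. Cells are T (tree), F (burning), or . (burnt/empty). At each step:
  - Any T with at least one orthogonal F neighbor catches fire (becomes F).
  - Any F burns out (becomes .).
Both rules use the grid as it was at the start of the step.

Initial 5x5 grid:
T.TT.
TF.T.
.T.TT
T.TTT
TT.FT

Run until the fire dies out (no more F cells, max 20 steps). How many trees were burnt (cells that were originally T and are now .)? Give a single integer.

Answer: 12

Derivation:
Step 1: +4 fires, +2 burnt (F count now 4)
Step 2: +4 fires, +4 burnt (F count now 4)
Step 3: +2 fires, +4 burnt (F count now 2)
Step 4: +1 fires, +2 burnt (F count now 1)
Step 5: +1 fires, +1 burnt (F count now 1)
Step 6: +0 fires, +1 burnt (F count now 0)
Fire out after step 6
Initially T: 15, now '.': 22
Total burnt (originally-T cells now '.'): 12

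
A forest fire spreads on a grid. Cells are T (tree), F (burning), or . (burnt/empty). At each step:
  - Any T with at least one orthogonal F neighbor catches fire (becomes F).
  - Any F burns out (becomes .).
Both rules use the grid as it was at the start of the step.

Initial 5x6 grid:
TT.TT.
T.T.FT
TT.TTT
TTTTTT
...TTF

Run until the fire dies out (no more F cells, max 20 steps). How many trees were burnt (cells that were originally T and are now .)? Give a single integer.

Answer: 19

Derivation:
Step 1: +5 fires, +2 burnt (F count now 5)
Step 2: +5 fires, +5 burnt (F count now 5)
Step 3: +1 fires, +5 burnt (F count now 1)
Step 4: +1 fires, +1 burnt (F count now 1)
Step 5: +1 fires, +1 burnt (F count now 1)
Step 6: +2 fires, +1 burnt (F count now 2)
Step 7: +1 fires, +2 burnt (F count now 1)
Step 8: +1 fires, +1 burnt (F count now 1)
Step 9: +1 fires, +1 burnt (F count now 1)
Step 10: +1 fires, +1 burnt (F count now 1)
Step 11: +0 fires, +1 burnt (F count now 0)
Fire out after step 11
Initially T: 20, now '.': 29
Total burnt (originally-T cells now '.'): 19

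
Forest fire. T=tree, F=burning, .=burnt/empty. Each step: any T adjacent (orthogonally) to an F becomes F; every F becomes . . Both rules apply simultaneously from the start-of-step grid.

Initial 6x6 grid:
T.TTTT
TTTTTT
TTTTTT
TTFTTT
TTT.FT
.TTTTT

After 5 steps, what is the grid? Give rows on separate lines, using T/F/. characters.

Step 1: 7 trees catch fire, 2 burn out
  T.TTTT
  TTTTTT
  TTFTTT
  TF.FFT
  TTF..F
  .TTTFT
Step 2: 10 trees catch fire, 7 burn out
  T.TTTT
  TTFTTT
  TF.FFT
  F....F
  TF....
  .TFF.F
Step 3: 8 trees catch fire, 10 burn out
  T.FTTT
  TF.FFT
  F....F
  ......
  F.....
  .F....
Step 4: 4 trees catch fire, 8 burn out
  T..FFT
  F....F
  ......
  ......
  ......
  ......
Step 5: 2 trees catch fire, 4 burn out
  F....F
  ......
  ......
  ......
  ......
  ......

F....F
......
......
......
......
......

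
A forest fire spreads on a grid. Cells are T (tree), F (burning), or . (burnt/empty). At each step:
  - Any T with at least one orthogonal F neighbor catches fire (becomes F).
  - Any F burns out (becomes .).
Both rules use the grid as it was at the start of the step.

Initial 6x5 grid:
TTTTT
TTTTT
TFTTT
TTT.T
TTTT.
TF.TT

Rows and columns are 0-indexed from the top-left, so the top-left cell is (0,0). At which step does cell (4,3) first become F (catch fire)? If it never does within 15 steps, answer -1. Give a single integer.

Step 1: cell (4,3)='T' (+6 fires, +2 burnt)
Step 2: cell (4,3)='T' (+8 fires, +6 burnt)
Step 3: cell (4,3)='F' (+5 fires, +8 burnt)
  -> target ignites at step 3
Step 4: cell (4,3)='.' (+4 fires, +5 burnt)
Step 5: cell (4,3)='.' (+2 fires, +4 burnt)
Step 6: cell (4,3)='.' (+0 fires, +2 burnt)
  fire out at step 6

3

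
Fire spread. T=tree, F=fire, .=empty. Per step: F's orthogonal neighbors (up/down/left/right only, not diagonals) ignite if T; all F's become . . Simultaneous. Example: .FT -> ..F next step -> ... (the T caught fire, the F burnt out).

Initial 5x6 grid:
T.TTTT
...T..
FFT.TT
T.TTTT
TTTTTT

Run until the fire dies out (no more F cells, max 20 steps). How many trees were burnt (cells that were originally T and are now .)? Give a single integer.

Answer: 14

Derivation:
Step 1: +2 fires, +2 burnt (F count now 2)
Step 2: +2 fires, +2 burnt (F count now 2)
Step 3: +3 fires, +2 burnt (F count now 3)
Step 4: +2 fires, +3 burnt (F count now 2)
Step 5: +3 fires, +2 burnt (F count now 3)
Step 6: +2 fires, +3 burnt (F count now 2)
Step 7: +0 fires, +2 burnt (F count now 0)
Fire out after step 7
Initially T: 20, now '.': 24
Total burnt (originally-T cells now '.'): 14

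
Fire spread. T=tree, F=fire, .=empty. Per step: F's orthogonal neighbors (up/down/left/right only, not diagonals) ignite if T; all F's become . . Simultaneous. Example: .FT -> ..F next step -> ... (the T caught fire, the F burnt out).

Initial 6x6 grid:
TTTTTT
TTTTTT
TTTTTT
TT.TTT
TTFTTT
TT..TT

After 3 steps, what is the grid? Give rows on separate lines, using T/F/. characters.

Step 1: 2 trees catch fire, 1 burn out
  TTTTTT
  TTTTTT
  TTTTTT
  TT.TTT
  TF.FTT
  TT..TT
Step 2: 5 trees catch fire, 2 burn out
  TTTTTT
  TTTTTT
  TTTTTT
  TF.FTT
  F...FT
  TF..TT
Step 3: 7 trees catch fire, 5 burn out
  TTTTTT
  TTTTTT
  TFTFTT
  F...FT
  .....F
  F...FT

TTTTTT
TTTTTT
TFTFTT
F...FT
.....F
F...FT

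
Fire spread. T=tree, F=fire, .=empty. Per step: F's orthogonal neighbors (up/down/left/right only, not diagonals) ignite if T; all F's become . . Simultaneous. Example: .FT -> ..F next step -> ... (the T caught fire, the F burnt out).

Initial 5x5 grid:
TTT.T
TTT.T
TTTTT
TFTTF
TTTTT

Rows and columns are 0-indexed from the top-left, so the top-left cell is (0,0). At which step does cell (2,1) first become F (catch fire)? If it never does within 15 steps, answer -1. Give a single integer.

Step 1: cell (2,1)='F' (+7 fires, +2 burnt)
  -> target ignites at step 1
Step 2: cell (2,1)='.' (+8 fires, +7 burnt)
Step 3: cell (2,1)='.' (+4 fires, +8 burnt)
Step 4: cell (2,1)='.' (+2 fires, +4 burnt)
Step 5: cell (2,1)='.' (+0 fires, +2 burnt)
  fire out at step 5

1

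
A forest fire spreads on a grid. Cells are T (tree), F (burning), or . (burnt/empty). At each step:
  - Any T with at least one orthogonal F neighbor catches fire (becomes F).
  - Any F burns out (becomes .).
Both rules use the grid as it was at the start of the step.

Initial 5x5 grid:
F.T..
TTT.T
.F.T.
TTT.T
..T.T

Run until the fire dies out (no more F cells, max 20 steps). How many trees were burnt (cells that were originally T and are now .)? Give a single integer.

Answer: 8

Derivation:
Step 1: +3 fires, +2 burnt (F count now 3)
Step 2: +3 fires, +3 burnt (F count now 3)
Step 3: +2 fires, +3 burnt (F count now 2)
Step 4: +0 fires, +2 burnt (F count now 0)
Fire out after step 4
Initially T: 12, now '.': 21
Total burnt (originally-T cells now '.'): 8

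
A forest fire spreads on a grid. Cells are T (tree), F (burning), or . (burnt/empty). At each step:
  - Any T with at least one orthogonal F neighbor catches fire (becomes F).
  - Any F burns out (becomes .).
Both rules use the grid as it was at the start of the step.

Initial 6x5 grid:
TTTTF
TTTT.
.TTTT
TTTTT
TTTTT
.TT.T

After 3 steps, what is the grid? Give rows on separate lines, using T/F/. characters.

Step 1: 1 trees catch fire, 1 burn out
  TTTF.
  TTTT.
  .TTTT
  TTTTT
  TTTTT
  .TT.T
Step 2: 2 trees catch fire, 1 burn out
  TTF..
  TTTF.
  .TTTT
  TTTTT
  TTTTT
  .TT.T
Step 3: 3 trees catch fire, 2 burn out
  TF...
  TTF..
  .TTFT
  TTTTT
  TTTTT
  .TT.T

TF...
TTF..
.TTFT
TTTTT
TTTTT
.TT.T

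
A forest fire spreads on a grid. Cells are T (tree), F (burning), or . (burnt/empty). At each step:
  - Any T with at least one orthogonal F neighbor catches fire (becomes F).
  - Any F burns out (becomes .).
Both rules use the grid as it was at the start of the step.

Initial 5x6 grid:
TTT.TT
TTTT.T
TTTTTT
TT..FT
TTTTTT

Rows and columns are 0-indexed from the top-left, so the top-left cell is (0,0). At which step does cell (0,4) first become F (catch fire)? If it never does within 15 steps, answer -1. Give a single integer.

Step 1: cell (0,4)='T' (+3 fires, +1 burnt)
Step 2: cell (0,4)='T' (+4 fires, +3 burnt)
Step 3: cell (0,4)='T' (+4 fires, +4 burnt)
Step 4: cell (0,4)='T' (+4 fires, +4 burnt)
Step 5: cell (0,4)='F' (+6 fires, +4 burnt)
  -> target ignites at step 5
Step 6: cell (0,4)='.' (+3 fires, +6 burnt)
Step 7: cell (0,4)='.' (+1 fires, +3 burnt)
Step 8: cell (0,4)='.' (+0 fires, +1 burnt)
  fire out at step 8

5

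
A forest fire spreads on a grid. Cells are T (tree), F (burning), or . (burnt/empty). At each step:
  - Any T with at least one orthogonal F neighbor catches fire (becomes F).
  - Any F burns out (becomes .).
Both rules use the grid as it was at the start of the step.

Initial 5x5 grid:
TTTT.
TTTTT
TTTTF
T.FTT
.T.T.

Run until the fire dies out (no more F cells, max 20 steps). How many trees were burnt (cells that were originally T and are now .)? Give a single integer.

Step 1: +5 fires, +2 burnt (F count now 5)
Step 2: +4 fires, +5 burnt (F count now 4)
Step 3: +4 fires, +4 burnt (F count now 4)
Step 4: +3 fires, +4 burnt (F count now 3)
Step 5: +1 fires, +3 burnt (F count now 1)
Step 6: +0 fires, +1 burnt (F count now 0)
Fire out after step 6
Initially T: 18, now '.': 24
Total burnt (originally-T cells now '.'): 17

Answer: 17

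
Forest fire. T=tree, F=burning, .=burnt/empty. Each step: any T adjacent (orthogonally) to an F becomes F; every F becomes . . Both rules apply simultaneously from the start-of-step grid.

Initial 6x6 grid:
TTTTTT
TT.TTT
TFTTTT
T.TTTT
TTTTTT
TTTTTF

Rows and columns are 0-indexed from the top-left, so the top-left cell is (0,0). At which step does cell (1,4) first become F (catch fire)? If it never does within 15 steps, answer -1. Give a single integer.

Step 1: cell (1,4)='T' (+5 fires, +2 burnt)
Step 2: cell (1,4)='T' (+8 fires, +5 burnt)
Step 3: cell (1,4)='T' (+11 fires, +8 burnt)
Step 4: cell (1,4)='F' (+6 fires, +11 burnt)
  -> target ignites at step 4
Step 5: cell (1,4)='.' (+2 fires, +6 burnt)
Step 6: cell (1,4)='.' (+0 fires, +2 burnt)
  fire out at step 6

4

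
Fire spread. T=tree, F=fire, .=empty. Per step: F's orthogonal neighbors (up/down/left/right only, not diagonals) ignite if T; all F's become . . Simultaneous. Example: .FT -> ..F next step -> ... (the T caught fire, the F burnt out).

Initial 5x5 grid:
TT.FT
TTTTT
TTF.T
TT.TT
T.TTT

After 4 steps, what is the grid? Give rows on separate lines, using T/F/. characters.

Step 1: 4 trees catch fire, 2 burn out
  TT..F
  TTFFT
  TF..T
  TT.TT
  T.TTT
Step 2: 4 trees catch fire, 4 burn out
  TT...
  TF..F
  F...T
  TF.TT
  T.TTT
Step 3: 4 trees catch fire, 4 burn out
  TF...
  F....
  ....F
  F..TT
  T.TTT
Step 4: 3 trees catch fire, 4 burn out
  F....
  .....
  .....
  ...TF
  F.TTT

F....
.....
.....
...TF
F.TTT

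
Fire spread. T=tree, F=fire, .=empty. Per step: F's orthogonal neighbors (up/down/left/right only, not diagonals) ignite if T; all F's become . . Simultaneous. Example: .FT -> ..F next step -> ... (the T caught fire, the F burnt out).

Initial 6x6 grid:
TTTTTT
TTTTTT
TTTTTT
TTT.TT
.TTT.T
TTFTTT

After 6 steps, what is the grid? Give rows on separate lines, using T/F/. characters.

Step 1: 3 trees catch fire, 1 burn out
  TTTTTT
  TTTTTT
  TTTTTT
  TTT.TT
  .TFT.T
  TF.FTT
Step 2: 5 trees catch fire, 3 burn out
  TTTTTT
  TTTTTT
  TTTTTT
  TTF.TT
  .F.F.T
  F...FT
Step 3: 3 trees catch fire, 5 burn out
  TTTTTT
  TTTTTT
  TTFTTT
  TF..TT
  .....T
  .....F
Step 4: 5 trees catch fire, 3 burn out
  TTTTTT
  TTFTTT
  TF.FTT
  F...TT
  .....F
  ......
Step 5: 6 trees catch fire, 5 burn out
  TTFTTT
  TF.FTT
  F...FT
  ....TF
  ......
  ......
Step 6: 6 trees catch fire, 6 burn out
  TF.FTT
  F...FT
  .....F
  ....F.
  ......
  ......

TF.FTT
F...FT
.....F
....F.
......
......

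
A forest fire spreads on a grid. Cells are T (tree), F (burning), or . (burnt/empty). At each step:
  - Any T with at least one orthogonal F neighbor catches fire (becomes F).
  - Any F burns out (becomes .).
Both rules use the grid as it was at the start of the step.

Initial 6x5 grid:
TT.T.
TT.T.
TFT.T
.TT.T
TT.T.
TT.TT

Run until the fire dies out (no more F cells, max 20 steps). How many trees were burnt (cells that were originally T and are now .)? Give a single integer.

Step 1: +4 fires, +1 burnt (F count now 4)
Step 2: +4 fires, +4 burnt (F count now 4)
Step 3: +3 fires, +4 burnt (F count now 3)
Step 4: +1 fires, +3 burnt (F count now 1)
Step 5: +0 fires, +1 burnt (F count now 0)
Fire out after step 5
Initially T: 19, now '.': 23
Total burnt (originally-T cells now '.'): 12

Answer: 12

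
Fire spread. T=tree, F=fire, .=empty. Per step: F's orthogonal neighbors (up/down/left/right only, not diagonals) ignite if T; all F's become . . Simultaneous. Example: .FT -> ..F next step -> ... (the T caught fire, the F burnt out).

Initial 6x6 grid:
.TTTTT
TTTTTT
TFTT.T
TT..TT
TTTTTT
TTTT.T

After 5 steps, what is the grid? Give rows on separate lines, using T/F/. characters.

Step 1: 4 trees catch fire, 1 burn out
  .TTTTT
  TFTTTT
  F.FT.T
  TF..TT
  TTTTTT
  TTTT.T
Step 2: 6 trees catch fire, 4 burn out
  .FTTTT
  F.FTTT
  ...F.T
  F...TT
  TFTTTT
  TTTT.T
Step 3: 5 trees catch fire, 6 burn out
  ..FTTT
  ...FTT
  .....T
  ....TT
  F.FTTT
  TFTT.T
Step 4: 5 trees catch fire, 5 burn out
  ...FTT
  ....FT
  .....T
  ....TT
  ...FTT
  F.FT.T
Step 5: 4 trees catch fire, 5 burn out
  ....FT
  .....F
  .....T
  ....TT
  ....FT
  ...F.T

....FT
.....F
.....T
....TT
....FT
...F.T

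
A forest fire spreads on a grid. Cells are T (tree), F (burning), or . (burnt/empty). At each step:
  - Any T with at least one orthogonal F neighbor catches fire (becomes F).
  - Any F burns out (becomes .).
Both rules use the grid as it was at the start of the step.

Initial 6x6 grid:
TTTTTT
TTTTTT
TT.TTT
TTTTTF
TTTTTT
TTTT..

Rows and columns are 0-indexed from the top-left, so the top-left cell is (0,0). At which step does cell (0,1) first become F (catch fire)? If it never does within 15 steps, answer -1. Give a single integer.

Step 1: cell (0,1)='T' (+3 fires, +1 burnt)
Step 2: cell (0,1)='T' (+4 fires, +3 burnt)
Step 3: cell (0,1)='T' (+5 fires, +4 burnt)
Step 4: cell (0,1)='T' (+5 fires, +5 burnt)
Step 5: cell (0,1)='T' (+6 fires, +5 burnt)
Step 6: cell (0,1)='T' (+5 fires, +6 burnt)
Step 7: cell (0,1)='F' (+3 fires, +5 burnt)
  -> target ignites at step 7
Step 8: cell (0,1)='.' (+1 fires, +3 burnt)
Step 9: cell (0,1)='.' (+0 fires, +1 burnt)
  fire out at step 9

7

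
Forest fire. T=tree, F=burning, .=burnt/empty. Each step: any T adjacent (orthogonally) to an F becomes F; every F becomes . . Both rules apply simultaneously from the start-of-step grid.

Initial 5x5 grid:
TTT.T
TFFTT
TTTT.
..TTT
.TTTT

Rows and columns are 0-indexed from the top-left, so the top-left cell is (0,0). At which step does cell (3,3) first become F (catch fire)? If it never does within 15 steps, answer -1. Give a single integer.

Step 1: cell (3,3)='T' (+6 fires, +2 burnt)
Step 2: cell (3,3)='T' (+5 fires, +6 burnt)
Step 3: cell (3,3)='F' (+3 fires, +5 burnt)
  -> target ignites at step 3
Step 4: cell (3,3)='.' (+3 fires, +3 burnt)
Step 5: cell (3,3)='.' (+1 fires, +3 burnt)
Step 6: cell (3,3)='.' (+0 fires, +1 burnt)
  fire out at step 6

3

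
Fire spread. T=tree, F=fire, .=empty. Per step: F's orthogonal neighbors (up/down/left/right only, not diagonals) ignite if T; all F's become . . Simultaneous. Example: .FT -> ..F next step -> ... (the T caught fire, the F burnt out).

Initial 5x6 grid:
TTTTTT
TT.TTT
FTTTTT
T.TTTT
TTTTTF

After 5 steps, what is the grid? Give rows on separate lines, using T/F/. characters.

Step 1: 5 trees catch fire, 2 burn out
  TTTTTT
  FT.TTT
  .FTTTT
  F.TTTF
  TTTTF.
Step 2: 7 trees catch fire, 5 burn out
  FTTTTT
  .F.TTT
  ..FTTF
  ..TTF.
  FTTF..
Step 3: 8 trees catch fire, 7 burn out
  .FTTTT
  ...TTF
  ...FF.
  ..FF..
  .FF...
Step 4: 4 trees catch fire, 8 burn out
  ..FTTF
  ...FF.
  ......
  ......
  ......
Step 5: 2 trees catch fire, 4 burn out
  ...FF.
  ......
  ......
  ......
  ......

...FF.
......
......
......
......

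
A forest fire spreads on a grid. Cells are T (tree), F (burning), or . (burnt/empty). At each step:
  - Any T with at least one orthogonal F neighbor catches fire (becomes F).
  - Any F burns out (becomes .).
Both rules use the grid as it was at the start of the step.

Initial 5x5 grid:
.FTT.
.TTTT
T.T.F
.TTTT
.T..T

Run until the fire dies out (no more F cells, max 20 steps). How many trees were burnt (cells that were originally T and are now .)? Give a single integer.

Answer: 13

Derivation:
Step 1: +4 fires, +2 burnt (F count now 4)
Step 2: +5 fires, +4 burnt (F count now 5)
Step 3: +2 fires, +5 burnt (F count now 2)
Step 4: +1 fires, +2 burnt (F count now 1)
Step 5: +1 fires, +1 burnt (F count now 1)
Step 6: +0 fires, +1 burnt (F count now 0)
Fire out after step 6
Initially T: 14, now '.': 24
Total burnt (originally-T cells now '.'): 13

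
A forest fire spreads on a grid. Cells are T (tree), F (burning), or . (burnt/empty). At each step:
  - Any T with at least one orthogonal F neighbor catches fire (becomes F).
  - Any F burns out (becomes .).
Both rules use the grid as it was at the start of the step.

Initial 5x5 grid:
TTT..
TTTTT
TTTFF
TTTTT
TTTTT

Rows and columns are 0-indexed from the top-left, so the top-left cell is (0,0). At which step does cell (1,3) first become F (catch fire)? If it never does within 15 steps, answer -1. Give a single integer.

Step 1: cell (1,3)='F' (+5 fires, +2 burnt)
  -> target ignites at step 1
Step 2: cell (1,3)='.' (+5 fires, +5 burnt)
Step 3: cell (1,3)='.' (+5 fires, +5 burnt)
Step 4: cell (1,3)='.' (+4 fires, +5 burnt)
Step 5: cell (1,3)='.' (+2 fires, +4 burnt)
Step 6: cell (1,3)='.' (+0 fires, +2 burnt)
  fire out at step 6

1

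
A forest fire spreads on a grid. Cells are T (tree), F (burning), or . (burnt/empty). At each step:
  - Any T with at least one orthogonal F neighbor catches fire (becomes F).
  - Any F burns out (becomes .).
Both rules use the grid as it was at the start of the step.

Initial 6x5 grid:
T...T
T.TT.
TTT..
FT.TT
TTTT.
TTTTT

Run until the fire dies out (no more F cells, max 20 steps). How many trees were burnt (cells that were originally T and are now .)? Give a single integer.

Step 1: +3 fires, +1 burnt (F count now 3)
Step 2: +4 fires, +3 burnt (F count now 4)
Step 3: +4 fires, +4 burnt (F count now 4)
Step 4: +3 fires, +4 burnt (F count now 3)
Step 5: +3 fires, +3 burnt (F count now 3)
Step 6: +2 fires, +3 burnt (F count now 2)
Step 7: +0 fires, +2 burnt (F count now 0)
Fire out after step 7
Initially T: 20, now '.': 29
Total burnt (originally-T cells now '.'): 19

Answer: 19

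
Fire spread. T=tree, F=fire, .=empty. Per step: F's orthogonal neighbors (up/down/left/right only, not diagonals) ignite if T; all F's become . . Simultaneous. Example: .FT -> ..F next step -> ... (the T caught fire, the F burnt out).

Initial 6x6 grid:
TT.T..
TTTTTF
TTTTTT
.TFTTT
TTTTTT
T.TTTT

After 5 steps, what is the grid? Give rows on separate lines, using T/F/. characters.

Step 1: 6 trees catch fire, 2 burn out
  TT.T..
  TTTTF.
  TTFTTF
  .F.FTT
  TTFTTT
  T.TTTT
Step 2: 10 trees catch fire, 6 burn out
  TT.T..
  TTFF..
  TF.FF.
  ....FF
  TF.FTT
  T.FTTT
Step 3: 7 trees catch fire, 10 burn out
  TT.F..
  TF....
  F.....
  ......
  F...FF
  T..FTT
Step 4: 5 trees catch fire, 7 burn out
  TF....
  F.....
  ......
  ......
  ......
  F...FF
Step 5: 1 trees catch fire, 5 burn out
  F.....
  ......
  ......
  ......
  ......
  ......

F.....
......
......
......
......
......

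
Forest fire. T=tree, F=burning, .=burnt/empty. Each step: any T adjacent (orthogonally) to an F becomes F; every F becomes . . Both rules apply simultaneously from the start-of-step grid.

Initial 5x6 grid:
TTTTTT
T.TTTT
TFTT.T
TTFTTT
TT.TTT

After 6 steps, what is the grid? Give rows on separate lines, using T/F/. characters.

Step 1: 4 trees catch fire, 2 burn out
  TTTTTT
  T.TTTT
  F.FT.T
  TF.FTT
  TT.TTT
Step 2: 7 trees catch fire, 4 burn out
  TTTTTT
  F.FTTT
  ...F.T
  F...FT
  TF.FTT
Step 3: 6 trees catch fire, 7 burn out
  FTFTTT
  ...FTT
  .....T
  .....F
  F...FT
Step 4: 5 trees catch fire, 6 burn out
  .F.FTT
  ....FT
  .....F
  ......
  .....F
Step 5: 2 trees catch fire, 5 burn out
  ....FT
  .....F
  ......
  ......
  ......
Step 6: 1 trees catch fire, 2 burn out
  .....F
  ......
  ......
  ......
  ......

.....F
......
......
......
......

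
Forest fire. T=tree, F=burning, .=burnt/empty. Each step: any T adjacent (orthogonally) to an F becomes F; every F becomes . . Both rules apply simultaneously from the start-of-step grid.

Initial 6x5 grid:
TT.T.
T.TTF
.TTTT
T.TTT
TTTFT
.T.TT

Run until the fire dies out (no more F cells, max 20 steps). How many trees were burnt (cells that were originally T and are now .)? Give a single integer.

Answer: 18

Derivation:
Step 1: +6 fires, +2 burnt (F count now 6)
Step 2: +7 fires, +6 burnt (F count now 7)
Step 3: +3 fires, +7 burnt (F count now 3)
Step 4: +2 fires, +3 burnt (F count now 2)
Step 5: +0 fires, +2 burnt (F count now 0)
Fire out after step 5
Initially T: 21, now '.': 27
Total burnt (originally-T cells now '.'): 18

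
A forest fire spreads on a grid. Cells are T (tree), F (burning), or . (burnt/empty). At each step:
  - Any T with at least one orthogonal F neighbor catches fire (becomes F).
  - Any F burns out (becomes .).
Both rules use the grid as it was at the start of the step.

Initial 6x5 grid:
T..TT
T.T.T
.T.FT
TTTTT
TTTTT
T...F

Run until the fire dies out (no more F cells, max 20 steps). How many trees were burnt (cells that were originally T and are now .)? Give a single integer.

Step 1: +3 fires, +2 burnt (F count now 3)
Step 2: +4 fires, +3 burnt (F count now 4)
Step 3: +3 fires, +4 burnt (F count now 3)
Step 4: +4 fires, +3 burnt (F count now 4)
Step 5: +1 fires, +4 burnt (F count now 1)
Step 6: +1 fires, +1 burnt (F count now 1)
Step 7: +0 fires, +1 burnt (F count now 0)
Fire out after step 7
Initially T: 19, now '.': 27
Total burnt (originally-T cells now '.'): 16

Answer: 16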